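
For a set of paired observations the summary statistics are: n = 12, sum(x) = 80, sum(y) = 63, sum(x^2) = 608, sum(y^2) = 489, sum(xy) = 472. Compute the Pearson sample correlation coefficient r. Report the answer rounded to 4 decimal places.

S_xy = nΣxy − ΣxΣy = 12·472 − 80·63 = 5664 − 5040 = 624
S_xx = nΣx² − (Σx)² = 12·608 − 80² = 7296 − 6400 = 896
S_yy = nΣy² − (Σy)² = 12·489 − 63² = 5868 − 3969 = 1899
r = S_xy / √(S_xx·S_yy) = 624 / √(896·1899) = 624 / √1701504 = 624 / 1304.4171 = 0.4784

0.4784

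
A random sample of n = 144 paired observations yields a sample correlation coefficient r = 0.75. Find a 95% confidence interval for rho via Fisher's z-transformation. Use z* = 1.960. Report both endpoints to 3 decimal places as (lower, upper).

z_r = atanh(0.75) = 0.972955;  SE = 1/√(n−3) = 1/√141 = 0.084215
z-limits: 0.972955 ± 1.960·0.084215 = 0.972955 ± 0.165061 = [0.807894, 1.138016]
ρ-limits: (tanh 0.807894, tanh 1.138016) = (0.668, 0.814)

(0.668, 0.814)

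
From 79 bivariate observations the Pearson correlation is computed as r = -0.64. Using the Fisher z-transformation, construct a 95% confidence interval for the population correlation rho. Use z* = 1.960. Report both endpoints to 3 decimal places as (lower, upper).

(-0.754, -0.488)

Fisher z: z_r = atanh(r) = ½·ln((1+(-0.64))/(1−(-0.64))) = -0.758174
SE(z) = 1/√(n−3) = 1/√76 = 0.114708
95% ⇒ z* = 1.960; margin = 1.960·0.114708 = 0.224828
CI on z-scale: (-0.983002, -0.533346)
Back-transform: tanh(-0.983002) = -0.754363, tanh(-0.533346) = -0.487935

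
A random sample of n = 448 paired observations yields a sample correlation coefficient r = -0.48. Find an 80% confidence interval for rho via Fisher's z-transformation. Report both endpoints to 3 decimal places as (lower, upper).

z_r = atanh(-0.48) = -0.522984;  SE = 1/√(n−3) = 1/√445 = 0.047405
z-limits: -0.522984 ± 1.282·0.047405 = -0.522984 ± 0.060773 = [-0.583757, -0.462211]
ρ-limits: (tanh -0.583757, tanh -0.462211) = (-0.525, -0.432)

(-0.525, -0.432)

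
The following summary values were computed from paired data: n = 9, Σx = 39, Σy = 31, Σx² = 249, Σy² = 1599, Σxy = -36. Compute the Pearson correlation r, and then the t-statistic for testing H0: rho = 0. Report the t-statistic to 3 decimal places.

-1.499

Numerator: nΣxy − (Σx)(Σy) = 9·(-36) − (39)(31) = -1533
Denominator: √[(nΣx²−(Σx)²)(nΣy²−(Σy)²)]
  nΣx²−(Σx)² = 9·249 − 1521 = 720;  nΣy²−(Σy)² = 9·1599 − 961 = 13430
  √(720·13430) = √9669600 = 3109.5980
r = -1533 / 3109.5980 = -0.4930
t = r·√(n−2)/√(1−r²) = -0.4930·√7 / √(1−0.243049) = -1.304355 / 0.870029 = -1.499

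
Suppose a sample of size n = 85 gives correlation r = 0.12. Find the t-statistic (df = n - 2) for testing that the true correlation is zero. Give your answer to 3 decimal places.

1 − r² = 1 − 0.0144 = 0.9856;  √(1−r²) = 0.992774
√(n−2) = √83 = 9.110434
t = r·√(n−2)/√(1−r²) = 0.12 · 9.110434 / 0.992774 = 1.101

1.101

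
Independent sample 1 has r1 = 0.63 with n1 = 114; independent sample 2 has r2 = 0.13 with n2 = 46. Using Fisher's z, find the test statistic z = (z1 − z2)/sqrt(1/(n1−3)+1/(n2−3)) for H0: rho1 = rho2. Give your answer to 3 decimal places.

z1 = atanh(0.63) = 0.741416,  z2 = atanh(0.13) = 0.130740
SE = √(1/(n1−3) + 1/(n2−3)) = √(1/111 + 1/43) = √(0.0090090 + 0.0232558) = √0.0322648 = 0.179624
z = (z1 − z2)/SE = (0.741416 − 0.130740) / 0.179624 = 0.610676 / 0.179624 = 3.400

3.400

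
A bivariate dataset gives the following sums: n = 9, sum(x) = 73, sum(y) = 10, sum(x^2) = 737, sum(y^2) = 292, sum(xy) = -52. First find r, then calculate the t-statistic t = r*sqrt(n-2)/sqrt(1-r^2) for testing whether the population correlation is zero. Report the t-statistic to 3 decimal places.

-2.323

S_xy = nΣxy − ΣxΣy = 9·(-52) − 73·10 = -468 − 730 = -1198
S_xx = nΣx² − (Σx)² = 9·737 − 73² = 6633 − 5329 = 1304
S_yy = nΣy² − (Σy)² = 9·292 − 10² = 2628 − 100 = 2528
r = S_xy / √(S_xx·S_yy) = -1198 / √(1304·2528) = -1198 / √3296512 = -1198 / 1815.6299 = -0.6598
t = r·√(n−2)/√(1−r²) = -0.6598·√7 / √(1−0.435336) = -1.745667 / 0.751441 = -2.323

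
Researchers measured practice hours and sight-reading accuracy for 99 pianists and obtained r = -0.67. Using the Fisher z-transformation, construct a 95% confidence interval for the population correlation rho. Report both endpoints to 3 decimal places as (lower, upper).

(-0.766, -0.545)

z_r = atanh(-0.67) = -0.810743;  SE = 1/√(n−3) = 1/√96 = 0.102062
z-limits: -0.810743 ± 1.960·0.102062 = -0.810743 ± 0.200042 = [-1.010785, -0.610701]
ρ-limits: (tanh -1.010785, tanh -0.610701) = (-0.766, -0.545)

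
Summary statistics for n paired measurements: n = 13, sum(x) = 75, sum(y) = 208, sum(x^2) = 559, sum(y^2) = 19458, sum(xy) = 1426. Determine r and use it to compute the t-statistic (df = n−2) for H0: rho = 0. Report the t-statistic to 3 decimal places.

Numerator: nΣxy − (Σx)(Σy) = 13·1426 − (75)(208) = 2938
Denominator: √[(nΣx²−(Σx)²)(nΣy²−(Σy)²)]
  nΣx²−(Σx)² = 13·559 − 5625 = 1642;  nΣy²−(Σy)² = 13·19458 − 43264 = 209690
  √(1642·209690) = √344310980 = 18555.6186
r = 2938 / 18555.6186 = 0.1583
t = r·√(n−2)/√(1−r²) = 0.1583·√11 / √(1−0.025059) = 0.525022 / 0.987391 = 0.532

0.532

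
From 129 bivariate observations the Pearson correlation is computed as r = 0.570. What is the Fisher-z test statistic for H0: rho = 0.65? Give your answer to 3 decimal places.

-1.434

z_r = atanh(0.570) = 0.647523,  z_0 = atanh(0.65) = 0.775299
SE = 1/√(n−3) = 1/√126 = 0.089087
z = (z_r − z_0)/SE = (0.647523 − 0.775299) / 0.089087 = -0.127776 / 0.089087 = -1.434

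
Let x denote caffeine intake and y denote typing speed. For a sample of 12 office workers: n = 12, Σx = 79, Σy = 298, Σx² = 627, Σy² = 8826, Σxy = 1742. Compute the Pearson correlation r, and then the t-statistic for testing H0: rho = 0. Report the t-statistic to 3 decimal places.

Numerator: nΣxy − (Σx)(Σy) = 12·1742 − (79)(298) = -2638
Denominator: √[(nΣx²−(Σx)²)(nΣy²−(Σy)²)]
  nΣx²−(Σx)² = 12·627 − 6241 = 1283;  nΣy²−(Σy)² = 12·8826 − 88804 = 17108
  √(1283·17108) = √21949564 = 4685.0362
r = -2638 / 4685.0362 = -0.5631
t = r·√(n−2)/√(1−r²) = -0.5631·√10 / √(1−0.317082) = -1.780679 / 0.826389 = -2.155

-2.155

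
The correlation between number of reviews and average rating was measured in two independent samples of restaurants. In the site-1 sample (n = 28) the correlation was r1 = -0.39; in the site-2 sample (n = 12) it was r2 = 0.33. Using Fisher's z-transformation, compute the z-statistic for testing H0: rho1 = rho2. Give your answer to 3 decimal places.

Fisher z-transforms: z1 = atanh(-0.39) = -0.411800, z2 = atanh(0.33) = 0.342828; difference d = -0.754628
Var(d) = 1/25 + 1/9 = 0.0400000 + 0.1111111 = 0.1511111
z = d/√Var(d) = -0.754628 / √0.1511111 = -0.754628 / 0.388730 = -1.941

-1.941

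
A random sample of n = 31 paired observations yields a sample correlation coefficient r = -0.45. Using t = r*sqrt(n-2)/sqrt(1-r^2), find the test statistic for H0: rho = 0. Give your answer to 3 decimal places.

-2.714

1 − r² = 1 − 0.2025 = 0.7975;  √(1−r²) = 0.893029
√(n−2) = √29 = 5.385165
t = r·√(n−2)/√(1−r²) = -0.45 · 5.385165 / 0.893029 = -2.714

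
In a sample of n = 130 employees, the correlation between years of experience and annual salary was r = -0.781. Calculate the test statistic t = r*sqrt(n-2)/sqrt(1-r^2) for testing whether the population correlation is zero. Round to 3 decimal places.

1 − r² = 1 − 0.609961 = 0.390039;  √(1−r²) = 0.624531
√(n−2) = √128 = 11.313708
t = r·√(n−2)/√(1−r²) = -0.781 · 11.313708 / 0.624531 = -14.148

-14.148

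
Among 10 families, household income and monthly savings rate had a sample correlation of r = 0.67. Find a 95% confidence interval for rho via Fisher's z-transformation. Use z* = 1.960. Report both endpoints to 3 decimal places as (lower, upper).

(0.070, 0.914)

z_r = atanh(0.67) = 0.810743;  SE = 1/√(n−3) = 1/√7 = 0.377964
z-limits: 0.810743 ± 1.960·0.377964 = 0.810743 ± 0.740809 = [0.069934, 1.551552]
ρ-limits: (tanh 0.069934, tanh 1.551552) = (0.070, 0.914)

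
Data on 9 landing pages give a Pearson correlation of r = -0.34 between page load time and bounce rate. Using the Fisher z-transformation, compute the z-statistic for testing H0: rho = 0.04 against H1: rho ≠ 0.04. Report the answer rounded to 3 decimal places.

z_r = atanh(-0.34) = -0.354093,  z_0 = atanh(0.04) = 0.040021
SE = 1/√(n−3) = 1/√6 = 0.408248
z = (z_r − z_0)/SE = (-0.354093 − 0.040021) / 0.408248 = -0.394114 / 0.408248 = -0.965

-0.965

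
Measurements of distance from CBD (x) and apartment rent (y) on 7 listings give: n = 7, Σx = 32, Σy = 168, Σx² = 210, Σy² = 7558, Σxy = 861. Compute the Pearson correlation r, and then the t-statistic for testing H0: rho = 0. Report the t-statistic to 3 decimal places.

0.447

Numerator: nΣxy − (Σx)(Σy) = 7·861 − (32)(168) = 651
Denominator: √[(nΣx²−(Σx)²)(nΣy²−(Σy)²)]
  nΣx²−(Σx)² = 7·210 − 1024 = 446;  nΣy²−(Σy)² = 7·7558 − 28224 = 24682
  √(446·24682) = √11008172 = 3317.8565
r = 651 / 3317.8565 = 0.1962
t = r·√(n−2)/√(1−r²) = 0.1962·√5 / √(1−0.038494) = 0.438717 / 0.980564 = 0.447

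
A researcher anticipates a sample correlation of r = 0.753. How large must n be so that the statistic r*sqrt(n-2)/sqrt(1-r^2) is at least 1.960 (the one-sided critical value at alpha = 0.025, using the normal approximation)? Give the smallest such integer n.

Need r·√(n−2)/√(1−r²) ≥ 1.960
√(n−2) ≥ 1.960·√(1−0.567009) / 0.753 = 1.960·0.658021 / 0.753 = 1.7128
n−2 ≥ 2.9337  ⇒  n ≥ 4.9337
Smallest integer n = 5

5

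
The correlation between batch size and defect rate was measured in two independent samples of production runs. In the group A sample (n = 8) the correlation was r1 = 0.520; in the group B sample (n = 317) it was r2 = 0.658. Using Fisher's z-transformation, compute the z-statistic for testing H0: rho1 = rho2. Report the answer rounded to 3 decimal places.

Fisher z-transforms: z1 = atanh(0.520) = 0.576340, z2 = atanh(0.658) = 0.789278; difference d = -0.212938
Var(d) = 1/5 + 1/314 = 0.2000000 + 0.0031847 = 0.2031847
z = d/√Var(d) = -0.212938 / √0.2031847 = -0.212938 / 0.450760 = -0.472

-0.472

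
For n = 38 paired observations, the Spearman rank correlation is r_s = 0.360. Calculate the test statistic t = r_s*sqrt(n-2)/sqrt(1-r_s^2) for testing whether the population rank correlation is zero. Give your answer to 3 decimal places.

1 − r_s² = 1 − 0.129600 = 0.870400;  √(1−r_s²) = 0.932952
√(n−2) = √36 = 6.000000
t = r_s·√(n−2)/√(1−r_s²) = 0.360 · 6.000000 / 0.932952 = 2.315

2.315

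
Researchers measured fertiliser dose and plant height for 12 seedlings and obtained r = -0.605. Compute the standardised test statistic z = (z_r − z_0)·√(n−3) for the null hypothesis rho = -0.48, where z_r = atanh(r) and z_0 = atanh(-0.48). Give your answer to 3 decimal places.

z_r = atanh(-0.605) = -0.700997,  z_0 = atanh(-0.48) = -0.522984
SE = 1/√(n−3) = 1/√9 = 0.333333
z = (z_r − z_0)/SE = (-0.700997 − (-0.522984)) / 0.333333 = -0.178013 / 0.333333 = -0.534

-0.534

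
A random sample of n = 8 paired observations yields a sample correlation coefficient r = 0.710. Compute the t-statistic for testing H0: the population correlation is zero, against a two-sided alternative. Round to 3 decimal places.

2.470

t = r·√(n−2) / √(1−r²) with r = 0.710, n = 8
  = 0.710·√6 / √(1 − 0.504100)
  = 0.710·2.449490 / 0.704202
  = 1.739138 / 0.704202 = 2.470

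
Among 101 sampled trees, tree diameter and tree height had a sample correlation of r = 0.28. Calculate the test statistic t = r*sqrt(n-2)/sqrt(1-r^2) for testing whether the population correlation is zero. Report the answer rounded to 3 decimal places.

t = r·√(n−2) / √(1−r²) with r = 0.28, n = 101
  = 0.28·√99 / √(1 − 0.0784)
  = 0.28·9.949874 / 0.960000
  = 2.785965 / 0.960000 = 2.902

2.902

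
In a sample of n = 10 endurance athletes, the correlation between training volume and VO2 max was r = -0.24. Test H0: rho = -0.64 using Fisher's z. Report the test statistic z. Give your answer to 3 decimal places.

Fisher z: atanh(-0.24) = -0.244774, atanh(-0.64) = -0.758174
z = (z_r − z_0)·√(n−3) = (-0.244774 − (-0.758174))·√7 = 0.513400 · 2.645751 = 1.358

1.358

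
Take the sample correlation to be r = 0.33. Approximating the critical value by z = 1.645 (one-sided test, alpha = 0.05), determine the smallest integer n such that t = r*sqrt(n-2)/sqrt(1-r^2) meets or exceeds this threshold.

Need r·√(n−2)/√(1−r²) ≥ 1.645
√(n−2) ≥ 1.645·√(1−0.1089) / 0.33 = 1.645·0.943981 / 0.33 = 4.7056
n−2 ≥ 22.1427  ⇒  n ≥ 24.1427
Smallest integer n = 25

25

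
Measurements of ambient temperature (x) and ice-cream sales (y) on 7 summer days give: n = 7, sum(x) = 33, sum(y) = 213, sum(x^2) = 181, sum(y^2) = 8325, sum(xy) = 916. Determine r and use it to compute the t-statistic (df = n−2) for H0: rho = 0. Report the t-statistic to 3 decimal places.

Numerator: nΣxy − (Σx)(Σy) = 7·916 − (33)(213) = -617
Denominator: √[(nΣx²−(Σx)²)(nΣy²−(Σy)²)]
  nΣx²−(Σx)² = 7·181 − 1089 = 178;  nΣy²−(Σy)² = 7·8325 − 45369 = 12906
  √(178·12906) = √2297268 = 1515.6741
r = -617 / 1515.6741 = -0.4071
t = r·√(n−2)/√(1−r²) = -0.4071·√5 / √(1−0.165730) = -0.910303 / 0.913384 = -0.997

-0.997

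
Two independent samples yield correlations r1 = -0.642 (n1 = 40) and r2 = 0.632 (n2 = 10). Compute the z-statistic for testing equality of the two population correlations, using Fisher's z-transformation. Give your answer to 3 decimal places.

z1 = atanh(-0.642) = -0.761569,  z2 = atanh(0.632) = 0.744739
SE = √(1/(n1−3) + 1/(n2−3)) = √(1/37 + 1/7) = √(0.0270270 + 0.1428571) = √0.1698841 = 0.412170
z = (z1 − z2)/SE = (-0.761569 − 0.744739) / 0.412170 = -1.506308 / 0.412170 = -3.655

-3.655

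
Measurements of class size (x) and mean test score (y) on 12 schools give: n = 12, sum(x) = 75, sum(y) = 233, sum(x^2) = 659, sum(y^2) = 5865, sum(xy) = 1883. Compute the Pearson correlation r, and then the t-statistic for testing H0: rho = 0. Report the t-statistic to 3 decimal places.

Numerator: nΣxy − (Σx)(Σy) = 12·1883 − (75)(233) = 5121
Denominator: √[(nΣx²−(Σx)²)(nΣy²−(Σy)²)]
  nΣx²−(Σx)² = 12·659 − 5625 = 2283;  nΣy²−(Σy)² = 12·5865 − 54289 = 16091
  √(2283·16091) = √36735753 = 6061.0026
r = 5121 / 6061.0026 = 0.8449
t = r·√(n−2)/√(1−r²) = 0.8449·√10 / √(1−0.713856) = 2.671808 / 0.534924 = 4.995

4.995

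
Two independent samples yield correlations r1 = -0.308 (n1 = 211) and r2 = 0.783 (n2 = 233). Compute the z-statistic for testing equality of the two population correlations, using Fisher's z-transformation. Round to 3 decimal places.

z1 = atanh(-0.308) = -0.318334,  z2 = atanh(0.783) = 1.053078
SE = √(1/(n1−3) + 1/(n2−3)) = √(1/208 + 1/230) = √(0.0048077 + 0.0043478) = √0.0091555 = 0.095684
z = (z1 − z2)/SE = (-0.318334 − 1.053078) / 0.095684 = -1.371412 / 0.095684 = -14.333

-14.333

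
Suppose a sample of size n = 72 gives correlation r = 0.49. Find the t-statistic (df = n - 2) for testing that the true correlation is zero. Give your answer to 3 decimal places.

4.703

1 − r² = 1 − 0.2401 = 0.7599;  √(1−r²) = 0.871722
√(n−2) = √70 = 8.366600
t = r·√(n−2)/√(1−r²) = 0.49 · 8.366600 / 0.871722 = 4.703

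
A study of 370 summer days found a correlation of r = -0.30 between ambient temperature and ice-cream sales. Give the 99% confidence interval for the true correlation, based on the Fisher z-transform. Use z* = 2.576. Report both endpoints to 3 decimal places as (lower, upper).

(-0.417, -0.173)

z_r = atanh(-0.30) = -0.309520;  SE = 1/√(n−3) = 1/√367 = 0.052200
z-limits: -0.309520 ± 2.576·0.052200 = -0.309520 ± 0.134467 = [-0.443987, -0.175053]
ρ-limits: (tanh -0.443987, tanh -0.175053) = (-0.417, -0.173)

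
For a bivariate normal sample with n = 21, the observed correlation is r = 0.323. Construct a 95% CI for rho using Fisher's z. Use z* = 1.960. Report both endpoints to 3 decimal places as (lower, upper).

(-0.126, 0.662)

z_r = atanh(0.323) = 0.334993;  SE = 1/√(n−3) = 1/√18 = 0.235702
z-limits: 0.334993 ± 1.960·0.235702 = 0.334993 ± 0.461976 = [-0.126983, 0.796969]
ρ-limits: (tanh -0.126983, tanh 0.796969) = (-0.126, 0.662)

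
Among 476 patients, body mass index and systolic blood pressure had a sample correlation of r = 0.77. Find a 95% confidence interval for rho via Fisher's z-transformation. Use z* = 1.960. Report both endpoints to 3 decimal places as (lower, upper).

(0.731, 0.804)

z_r = atanh(0.77) = 1.020328;  SE = 1/√(n−3) = 1/√473 = 0.045980
z-limits: 1.020328 ± 1.960·0.045980 = 1.020328 ± 0.090121 = [0.930207, 1.110449]
ρ-limits: (tanh 0.930207, tanh 1.110449) = (0.731, 0.804)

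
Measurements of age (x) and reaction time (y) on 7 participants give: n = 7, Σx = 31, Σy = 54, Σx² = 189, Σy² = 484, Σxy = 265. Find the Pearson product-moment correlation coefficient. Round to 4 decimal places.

0.4379

S_xy = nΣxy − ΣxΣy = 7·265 − 31·54 = 1855 − 1674 = 181
S_xx = nΣx² − (Σx)² = 7·189 − 31² = 1323 − 961 = 362
S_yy = nΣy² − (Σy)² = 7·484 − 54² = 3388 − 2916 = 472
r = S_xy / √(S_xx·S_yy) = 181 / √(362·472) = 181 / √170864 = 181 / 413.3570 = 0.4379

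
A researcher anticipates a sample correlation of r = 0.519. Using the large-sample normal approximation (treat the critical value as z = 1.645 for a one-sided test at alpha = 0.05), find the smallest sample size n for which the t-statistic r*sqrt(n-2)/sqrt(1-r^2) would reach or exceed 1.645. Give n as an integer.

10

r√(n−2)/√(1−r²) ≥ 1.645  ⇔  n−2 ≥ (1.645)²·(1−r²)/r²
(1−r²)/r² = (1−0.269361)/0.269361 = 2.7125
n ≥ 2 + 2.706025·2.7125 = 2 + 7.3401 = 9.3401
⌈9.3401⌉ = 10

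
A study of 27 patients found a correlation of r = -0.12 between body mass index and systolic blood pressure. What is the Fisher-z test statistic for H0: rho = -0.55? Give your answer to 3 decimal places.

z_r = atanh(-0.12) = -0.120581,  z_0 = atanh(-0.55) = -0.618381
SE = 1/√(n−3) = 1/√24 = 0.204124
z = (z_r − z_0)/SE = (-0.120581 − (-0.618381)) / 0.204124 = 0.497800 / 0.204124 = 2.439

2.439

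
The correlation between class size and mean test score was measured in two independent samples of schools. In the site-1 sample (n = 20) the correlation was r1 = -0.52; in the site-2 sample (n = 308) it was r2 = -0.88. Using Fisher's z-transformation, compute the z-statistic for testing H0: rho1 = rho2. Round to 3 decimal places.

3.208

Fisher z-transforms: z1 = atanh(-0.52) = -0.576340, z2 = atanh(-0.88) = -1.375768; difference d = 0.799428
Var(d) = 1/17 + 1/305 = 0.0588235 + 0.0032787 = 0.0621022
z = d/√Var(d) = 0.799428 / √0.0621022 = 0.799428 / 0.249203 = 3.208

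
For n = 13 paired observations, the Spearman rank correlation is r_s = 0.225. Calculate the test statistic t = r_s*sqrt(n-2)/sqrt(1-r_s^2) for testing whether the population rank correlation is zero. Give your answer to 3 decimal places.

t = r_s·√(n−2) / √(1−r_s²) with r_s = 0.225, n = 13
  = 0.225·√11 / √(1 − 0.050625)
  = 0.225·3.316625 / 0.974359
  = 0.746241 / 0.974359 = 0.766

0.766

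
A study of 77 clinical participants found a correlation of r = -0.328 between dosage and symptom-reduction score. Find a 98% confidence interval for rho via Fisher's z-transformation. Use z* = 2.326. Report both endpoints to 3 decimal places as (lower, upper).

Fisher z: z_r = atanh(r) = ½·ln((1+(-0.328))/(1−(-0.328))) = -0.340585
SE(z) = 1/√(n−3) = 1/√74 = 0.116248
98% ⇒ z* = 2.326; margin = 2.326·0.116248 = 0.270393
CI on z-scale: (-0.610978, -0.070192)
Back-transform: tanh(-0.610978) = -0.544815, tanh(-0.070192) = -0.070077

(-0.545, -0.070)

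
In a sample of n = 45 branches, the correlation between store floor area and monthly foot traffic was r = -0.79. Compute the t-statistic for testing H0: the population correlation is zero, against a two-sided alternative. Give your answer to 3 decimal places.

1 − r² = 1 − 0.6241 = 0.3759;  √(1−r²) = 0.613107
√(n−2) = √43 = 6.557439
t = r·√(n−2)/√(1−r²) = -0.79 · 6.557439 / 0.613107 = -8.449

-8.449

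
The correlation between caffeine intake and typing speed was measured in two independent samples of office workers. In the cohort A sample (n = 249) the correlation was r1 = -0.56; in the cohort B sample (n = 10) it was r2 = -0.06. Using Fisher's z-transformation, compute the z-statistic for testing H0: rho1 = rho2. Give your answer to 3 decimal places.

-1.494

z1 = atanh(-0.56) = -0.632833,  z2 = atanh(-0.06) = -0.060072
SE = √(1/(n1−3) + 1/(n2−3)) = √(1/246 + 1/7) = √(0.0040650 + 0.1428571) = √0.1469221 = 0.383304
z = (z1 − z2)/SE = (-0.632833 − (-0.060072)) / 0.383304 = -0.572761 / 0.383304 = -1.494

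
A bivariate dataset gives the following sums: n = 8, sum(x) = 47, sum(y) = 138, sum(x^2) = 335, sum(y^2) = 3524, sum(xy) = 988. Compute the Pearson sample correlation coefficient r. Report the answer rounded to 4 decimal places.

S_xy = nΣxy − ΣxΣy = 8·988 − 47·138 = 7904 − 6486 = 1418
S_xx = nΣx² − (Σx)² = 8·335 − 47² = 2680 − 2209 = 471
S_yy = nΣy² − (Σy)² = 8·3524 − 138² = 28192 − 19044 = 9148
r = S_xy / √(S_xx·S_yy) = 1418 / √(471·9148) = 1418 / √4308708 = 1418 / 2075.7428 = 0.6831

0.6831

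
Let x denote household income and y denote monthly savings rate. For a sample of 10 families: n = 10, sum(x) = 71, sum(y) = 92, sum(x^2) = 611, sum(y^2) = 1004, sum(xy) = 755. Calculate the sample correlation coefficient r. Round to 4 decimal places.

0.7843

S_xy = nΣxy − ΣxΣy = 10·755 − 71·92 = 7550 − 6532 = 1018
S_xx = nΣx² − (Σx)² = 10·611 − 71² = 6110 − 5041 = 1069
S_yy = nΣy² − (Σy)² = 10·1004 − 92² = 10040 − 8464 = 1576
r = S_xy / √(S_xx·S_yy) = 1018 / √(1069·1576) = 1018 / √1684744 = 1018 / 1297.9769 = 0.7843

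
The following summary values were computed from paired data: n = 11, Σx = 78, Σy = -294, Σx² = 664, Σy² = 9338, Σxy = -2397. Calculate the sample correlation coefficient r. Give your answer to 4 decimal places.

S_xy = nΣxy − ΣxΣy = 11·(-2397) − 78·(-294) = -26367 − (-22932) = -3435
S_xx = nΣx² − (Σx)² = 11·664 − 78² = 7304 − 6084 = 1220
S_yy = nΣy² − (Σy)² = 11·9338 − (-294)² = 102718 − 86436 = 16282
r = S_xy / √(S_xx·S_yy) = -3435 / √(1220·16282) = -3435 / √19864040 = -3435 / 4456.9092 = -0.7707

-0.7707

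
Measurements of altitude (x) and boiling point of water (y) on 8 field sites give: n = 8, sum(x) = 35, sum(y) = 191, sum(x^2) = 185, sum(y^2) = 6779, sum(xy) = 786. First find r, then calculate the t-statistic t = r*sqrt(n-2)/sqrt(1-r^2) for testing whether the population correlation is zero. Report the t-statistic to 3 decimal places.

-0.465

S_xy = nΣxy − ΣxΣy = 8·786 − 35·191 = 6288 − 6685 = -397
S_xx = nΣx² − (Σx)² = 8·185 − 35² = 1480 − 1225 = 255
S_yy = nΣy² − (Σy)² = 8·6779 − 191² = 54232 − 36481 = 17751
r = S_xy / √(S_xx·S_yy) = -397 / √(255·17751) = -397 / √4526505 = -397 / 2127.5585 = -0.1866
t = r·√(n−2)/√(1−r²) = -0.1866·√6 / √(1−0.034820) = -0.457075 / 0.982436 = -0.465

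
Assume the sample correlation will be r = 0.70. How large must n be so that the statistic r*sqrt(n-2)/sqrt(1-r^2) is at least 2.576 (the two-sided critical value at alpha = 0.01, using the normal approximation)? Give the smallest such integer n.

Need r·√(n−2)/√(1−r²) ≥ 2.576
√(n−2) ≥ 2.576·√(1−0.4900) / 0.70 = 2.576·0.714143 / 0.70 = 2.6280
n−2 ≥ 6.9064  ⇒  n ≥ 8.9064
Smallest integer n = 9

9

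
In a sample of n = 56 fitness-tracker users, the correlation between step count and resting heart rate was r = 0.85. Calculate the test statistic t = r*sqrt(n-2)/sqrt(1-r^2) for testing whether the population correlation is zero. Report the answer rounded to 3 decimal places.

t = r·√(n−2) / √(1−r²) with r = 0.85, n = 56
  = 0.85·√54 / √(1 − 0.7225)
  = 0.85·7.348469 / 0.526783
  = 6.246199 / 0.526783 = 11.857

11.857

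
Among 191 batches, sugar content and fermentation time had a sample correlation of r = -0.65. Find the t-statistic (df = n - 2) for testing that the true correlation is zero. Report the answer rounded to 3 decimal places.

-11.759

t = r·√(n−2) / √(1−r²) with r = -0.65, n = 191
  = -0.65·√189 / √(1 − 0.4225)
  = -0.65·13.747727 / 0.759934
  = -8.936023 / 0.759934 = -11.759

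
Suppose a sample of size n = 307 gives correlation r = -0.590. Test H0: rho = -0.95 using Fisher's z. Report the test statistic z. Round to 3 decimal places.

20.123

Fisher z: atanh(-0.590) = -0.677666, atanh(-0.95) = -1.831781
z = (z_r − z_0)·√(n−3) = (-0.677666 − (-1.831781))·√304 = 1.154115 · 17.435596 = 20.123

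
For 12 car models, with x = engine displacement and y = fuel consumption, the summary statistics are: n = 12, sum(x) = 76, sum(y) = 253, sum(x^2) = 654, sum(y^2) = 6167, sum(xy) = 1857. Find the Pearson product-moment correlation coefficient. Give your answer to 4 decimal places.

0.6715

S_xy = nΣxy − ΣxΣy = 12·1857 − 76·253 = 22284 − 19228 = 3056
S_xx = nΣx² − (Σx)² = 12·654 − 76² = 7848 − 5776 = 2072
S_yy = nΣy² − (Σy)² = 12·6167 − 253² = 74004 − 64009 = 9995
r = S_xy / √(S_xx·S_yy) = 3056 / √(2072·9995) = 3056 / √20709640 = 3056 / 4550.7845 = 0.6715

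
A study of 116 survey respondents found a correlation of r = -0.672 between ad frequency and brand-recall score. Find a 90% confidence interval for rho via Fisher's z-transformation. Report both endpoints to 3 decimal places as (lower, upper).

Fisher z: z_r = atanh(r) = ½·ln((1+(-0.672))/(1−(-0.672))) = -0.814381
SE(z) = 1/√(n−3) = 1/√113 = 0.094072
90% ⇒ z* = 1.645; margin = 1.645·0.094072 = 0.154748
CI on z-scale: (-0.969129, -0.659633)
Back-transform: tanh(-0.969129) = -0.748321, tanh(-0.659633) = -0.578119

(-0.748, -0.578)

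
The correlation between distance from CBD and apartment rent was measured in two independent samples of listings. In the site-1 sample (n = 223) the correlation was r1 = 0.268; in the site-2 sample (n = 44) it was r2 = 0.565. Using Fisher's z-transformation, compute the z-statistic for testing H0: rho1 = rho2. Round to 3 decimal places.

-2.148

Fisher z-transforms: z1 = atanh(0.268) = 0.274708, z2 = atanh(0.565) = 0.640148; difference d = -0.365440
Var(d) = 1/220 + 1/41 = 0.0045455 + 0.0243902 = 0.0289357
z = d/√Var(d) = -0.365440 / √0.0289357 = -0.365440 / 0.170105 = -2.148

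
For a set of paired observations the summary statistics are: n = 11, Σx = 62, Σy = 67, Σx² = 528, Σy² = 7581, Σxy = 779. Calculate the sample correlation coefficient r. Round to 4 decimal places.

0.3547

Numerator: nΣxy − (Σx)(Σy) = 11·779 − (62)(67) = 4415
Denominator: √[(nΣx²−(Σx)²)(nΣy²−(Σy)²)]
  nΣx²−(Σx)² = 11·528 − 3844 = 1964;  nΣy²−(Σy)² = 11·7581 − 4489 = 78902
  √(1964·78902) = √154963528 = 12448.4348
r = 4415 / 12448.4348 = 0.3547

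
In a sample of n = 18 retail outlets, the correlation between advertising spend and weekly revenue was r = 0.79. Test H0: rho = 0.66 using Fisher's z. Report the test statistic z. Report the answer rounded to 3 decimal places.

z_r = atanh(0.79) = 1.071432,  z_0 = atanh(0.66) = 0.792814
SE = 1/√(n−3) = 1/√15 = 0.258199
z = (z_r − z_0)/SE = (1.071432 − 0.792814) / 0.258199 = 0.278618 / 0.258199 = 1.079

1.079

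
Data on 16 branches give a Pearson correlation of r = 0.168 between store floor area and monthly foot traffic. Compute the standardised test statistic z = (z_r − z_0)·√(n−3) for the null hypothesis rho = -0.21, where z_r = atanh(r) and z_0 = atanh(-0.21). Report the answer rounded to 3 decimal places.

Fisher z: atanh(0.168) = 0.169608, atanh(-0.21) = -0.213171
z = (z_r − z_0)·√(n−3) = (0.169608 − (-0.213171))·√13 = 0.382779 · 3.605551 = 1.380

1.380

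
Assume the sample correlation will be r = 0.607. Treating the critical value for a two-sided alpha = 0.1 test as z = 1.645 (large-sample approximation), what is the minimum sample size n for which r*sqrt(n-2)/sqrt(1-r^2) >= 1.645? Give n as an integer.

7

r√(n−2)/√(1−r²) ≥ 1.645  ⇔  n−2 ≥ (1.645)²·(1−r²)/r²
(1−r²)/r² = (1−0.368449)/0.368449 = 1.7141
n ≥ 2 + 2.706025·1.7141 = 2 + 4.6384 = 6.6384
⌈6.6384⌉ = 7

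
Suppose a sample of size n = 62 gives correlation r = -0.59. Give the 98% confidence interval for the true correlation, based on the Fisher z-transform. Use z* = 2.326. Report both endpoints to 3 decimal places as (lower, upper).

z_r = atanh(-0.59) = -0.677666;  SE = 1/√(n−3) = 1/√59 = 0.130189
z-limits: -0.677666 ± 2.326·0.130189 = -0.677666 ± 0.302820 = [-0.980486, -0.374846]
ρ-limits: (tanh -0.980486, tanh -0.374846) = (-0.753, -0.358)

(-0.753, -0.358)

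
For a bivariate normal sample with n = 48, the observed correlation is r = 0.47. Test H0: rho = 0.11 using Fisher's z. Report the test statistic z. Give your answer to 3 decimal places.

2.681

Fisher z: atanh(0.47) = 0.510070, atanh(0.11) = 0.110447
z = (z_r − z_0)·√(n−3) = (0.510070 − 0.110447)·√45 = 0.399623 · 6.708204 = 2.681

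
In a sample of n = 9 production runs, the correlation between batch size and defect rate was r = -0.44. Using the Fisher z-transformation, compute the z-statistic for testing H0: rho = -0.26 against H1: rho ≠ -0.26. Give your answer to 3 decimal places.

Fisher z: atanh(-0.44) = -0.472231, atanh(-0.26) = -0.266108
z = (z_r − z_0)·√(n−3) = (-0.472231 − (-0.266108))·√6 = -0.206123 · 2.449490 = -0.505

-0.505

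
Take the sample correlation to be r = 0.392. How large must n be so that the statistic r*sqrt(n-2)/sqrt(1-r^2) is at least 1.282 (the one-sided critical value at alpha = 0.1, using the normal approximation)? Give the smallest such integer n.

Need r·√(n−2)/√(1−r²) ≥ 1.282
√(n−2) ≥ 1.282·√(1−0.153664) / 0.392 = 1.282·0.919965 / 0.392 = 3.0087
n−2 ≥ 9.0523  ⇒  n ≥ 11.0523
Smallest integer n = 12

12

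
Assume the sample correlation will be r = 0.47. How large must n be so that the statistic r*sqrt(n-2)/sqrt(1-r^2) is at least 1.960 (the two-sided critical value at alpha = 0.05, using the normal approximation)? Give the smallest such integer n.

16

Need r·√(n−2)/√(1−r²) ≥ 1.960
√(n−2) ≥ 1.960·√(1−0.2209) / 0.47 = 1.960·0.882666 / 0.47 = 3.6809
n−2 ≥ 13.5490  ⇒  n ≥ 15.5490
Smallest integer n = 16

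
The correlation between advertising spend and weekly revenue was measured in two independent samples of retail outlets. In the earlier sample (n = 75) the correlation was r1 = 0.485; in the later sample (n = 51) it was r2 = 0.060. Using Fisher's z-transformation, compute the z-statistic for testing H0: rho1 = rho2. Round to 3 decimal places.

z1 = atanh(0.485) = 0.529502,  z2 = atanh(0.060) = 0.060072
SE = √(1/(n1−3) + 1/(n2−3)) = √(1/72 + 1/48) = √(0.0138889 + 0.0208333) = √0.0347222 = 0.186339
z = (z1 − z2)/SE = (0.529502 − 0.060072) / 0.186339 = 0.469430 / 0.186339 = 2.519

2.519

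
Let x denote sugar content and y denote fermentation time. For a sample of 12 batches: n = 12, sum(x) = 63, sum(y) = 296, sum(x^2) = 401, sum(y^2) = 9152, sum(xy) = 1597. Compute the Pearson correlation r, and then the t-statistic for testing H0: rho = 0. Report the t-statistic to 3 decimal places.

Numerator: nΣxy − (Σx)(Σy) = 12·1597 − (63)(296) = 516
Denominator: √[(nΣx²−(Σx)²)(nΣy²−(Σy)²)]
  nΣx²−(Σx)² = 12·401 − 3969 = 843;  nΣy²−(Σy)² = 12·9152 − 87616 = 22208
  √(843·22208) = √18721344 = 4326.8168
r = 516 / 4326.8168 = 0.1193
t = r·√(n−2)/√(1−r²) = 0.1193·√10 / √(1−0.014232) = 0.377260 / 0.992858 = 0.380

0.380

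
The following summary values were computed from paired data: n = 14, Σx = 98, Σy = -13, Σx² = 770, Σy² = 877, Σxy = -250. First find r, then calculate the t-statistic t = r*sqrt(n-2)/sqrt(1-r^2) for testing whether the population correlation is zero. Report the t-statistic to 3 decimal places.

-2.531

Numerator: nΣxy − (Σx)(Σy) = 14·(-250) − (98)(-13) = -2226
Denominator: √[(nΣx²−(Σx)²)(nΣy²−(Σy)²)]
  nΣx²−(Σx)² = 14·770 − 9604 = 1176;  nΣy²−(Σy)² = 14·877 − 169 = 12109
  √(1176·12109) = √14240184 = 3773.6168
r = -2226 / 3773.6168 = -0.5899
t = r·√(n−2)/√(1−r²) = -0.5899·√12 / √(1−0.347982) = -2.043474 / 0.807476 = -2.531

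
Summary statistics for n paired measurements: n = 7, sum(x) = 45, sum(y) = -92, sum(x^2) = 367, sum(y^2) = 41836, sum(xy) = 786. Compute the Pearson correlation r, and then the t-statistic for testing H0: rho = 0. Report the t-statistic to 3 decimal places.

S_xy = nΣxy − ΣxΣy = 7·786 − 45·(-92) = 5502 − (-4140) = 9642
S_xx = nΣx² − (Σx)² = 7·367 − 45² = 2569 − 2025 = 544
S_yy = nΣy² − (Σy)² = 7·41836 − (-92)² = 292852 − 8464 = 284388
r = S_xy / √(S_xx·S_yy) = 9642 / √(544·284388) = 9642 / √154707072 = 9642 / 12438.1298 = 0.7752
t = r·√(n−2)/√(1−r²) = 0.7752·√5 / √(1−0.600935) = 1.733400 / 0.631716 = 2.744

2.744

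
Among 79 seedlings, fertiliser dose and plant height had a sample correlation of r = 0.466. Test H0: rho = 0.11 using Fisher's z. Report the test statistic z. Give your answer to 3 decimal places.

3.439

z_r = atanh(0.466) = 0.504949,  z_0 = atanh(0.11) = 0.110447
SE = 1/√(n−3) = 1/√76 = 0.114708
z = (z_r − z_0)/SE = (0.504949 − 0.110447) / 0.114708 = 0.394502 / 0.114708 = 3.439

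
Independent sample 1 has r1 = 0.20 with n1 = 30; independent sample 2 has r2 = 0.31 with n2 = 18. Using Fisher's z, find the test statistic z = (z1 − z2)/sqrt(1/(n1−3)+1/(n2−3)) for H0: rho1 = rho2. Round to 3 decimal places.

-0.366

Fisher z-transforms: z1 = atanh(0.20) = 0.202733, z2 = atanh(0.31) = 0.320545; difference d = -0.117812
Var(d) = 1/27 + 1/15 = 0.0370370 + 0.0666667 = 0.1037037
z = d/√Var(d) = -0.117812 / √0.1037037 = -0.117812 / 0.322031 = -0.366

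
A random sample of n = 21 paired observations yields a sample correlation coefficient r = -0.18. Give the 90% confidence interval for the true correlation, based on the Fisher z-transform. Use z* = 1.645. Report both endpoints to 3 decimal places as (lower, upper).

(-0.515, 0.203)

Fisher z: z_r = atanh(r) = ½·ln((1+(-0.18))/(1−(-0.18))) = -0.181983
SE(z) = 1/√(n−3) = 1/√18 = 0.235702
90% ⇒ z* = 1.645; margin = 1.645·0.235702 = 0.387730
CI on z-scale: (-0.569713, 0.205747)
Back-transform: tanh(-0.569713) = -0.515148, tanh(0.205747) = 0.202892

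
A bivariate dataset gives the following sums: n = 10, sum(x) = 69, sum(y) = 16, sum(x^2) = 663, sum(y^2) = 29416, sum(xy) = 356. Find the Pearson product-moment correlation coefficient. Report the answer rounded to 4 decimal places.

0.1048

S_xy = nΣxy − ΣxΣy = 10·356 − 69·16 = 3560 − 1104 = 2456
S_xx = nΣx² − (Σx)² = 10·663 − 69² = 6630 − 4761 = 1869
S_yy = nΣy² − (Σy)² = 10·29416 − 16² = 294160 − 256 = 293904
r = S_xy / √(S_xx·S_yy) = 2456 / √(1869·293904) = 2456 / √549306576 = 2456 / 23437.2903 = 0.1048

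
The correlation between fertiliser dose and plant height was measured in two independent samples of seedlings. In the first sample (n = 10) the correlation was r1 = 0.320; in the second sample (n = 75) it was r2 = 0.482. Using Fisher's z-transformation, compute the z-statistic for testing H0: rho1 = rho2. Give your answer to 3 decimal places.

-0.490

Fisher z-transforms: z1 = atanh(0.320) = 0.331647, z2 = atanh(0.482) = 0.525586; difference d = -0.193939
Var(d) = 1/7 + 1/72 = 0.1428571 + 0.0138889 = 0.1567460
z = d/√Var(d) = -0.193939 / √0.1567460 = -0.193939 / 0.395912 = -0.490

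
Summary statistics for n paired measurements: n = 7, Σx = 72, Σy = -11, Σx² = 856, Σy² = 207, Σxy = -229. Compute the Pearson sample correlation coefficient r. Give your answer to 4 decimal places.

-0.7829

S_xy = nΣxy − ΣxΣy = 7·(-229) − 72·(-11) = -1603 − (-792) = -811
S_xx = nΣx² − (Σx)² = 7·856 − 72² = 5992 − 5184 = 808
S_yy = nΣy² − (Σy)² = 7·207 − (-11)² = 1449 − 121 = 1328
r = S_xy / √(S_xx·S_yy) = -811 / √(808·1328) = -811 / √1073024 = -811 / 1035.8687 = -0.7829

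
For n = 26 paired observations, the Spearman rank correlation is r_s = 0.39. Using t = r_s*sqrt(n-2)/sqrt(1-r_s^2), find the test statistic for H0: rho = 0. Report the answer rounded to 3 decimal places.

2.075

t = r_s·√(n−2) / √(1−r_s²) with r_s = 0.39, n = 26
  = 0.39·√24 / √(1 − 0.1521)
  = 0.39·4.898979 / 0.920815
  = 1.910602 / 0.920815 = 2.075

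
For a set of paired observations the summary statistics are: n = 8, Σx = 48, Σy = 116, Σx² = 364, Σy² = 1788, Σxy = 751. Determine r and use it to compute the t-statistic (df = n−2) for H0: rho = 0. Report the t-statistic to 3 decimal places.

S_xy = nΣxy − ΣxΣy = 8·751 − 48·116 = 6008 − 5568 = 440
S_xx = nΣx² − (Σx)² = 8·364 − 48² = 2912 − 2304 = 608
S_yy = nΣy² − (Σy)² = 8·1788 − 116² = 14304 − 13456 = 848
r = S_xy / √(S_xx·S_yy) = 440 / √(608·848) = 440 / √515584 = 440 / 718.0418 = 0.6128
t = r·√(n−2)/√(1−r²) = 0.6128·√6 / √(1−0.375524) = 1.501047 / 0.790238 = 1.899

1.899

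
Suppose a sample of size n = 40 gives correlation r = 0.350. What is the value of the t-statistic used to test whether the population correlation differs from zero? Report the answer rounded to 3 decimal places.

2.303

t = r·√(n−2) / √(1−r²) with r = 0.350, n = 40
  = 0.350·√38 / √(1 − 0.122500)
  = 0.350·6.164414 / 0.936750
  = 2.157545 / 0.936750 = 2.303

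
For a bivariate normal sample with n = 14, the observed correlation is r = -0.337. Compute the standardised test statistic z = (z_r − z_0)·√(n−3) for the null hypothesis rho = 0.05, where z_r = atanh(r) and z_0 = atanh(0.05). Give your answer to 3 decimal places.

z_r = atanh(-0.337) = -0.350704,  z_0 = atanh(0.05) = 0.050042
SE = 1/√(n−3) = 1/√11 = 0.301511
z = (z_r − z_0)/SE = (-0.350704 − 0.050042) / 0.301511 = -0.400746 / 0.301511 = -1.329

-1.329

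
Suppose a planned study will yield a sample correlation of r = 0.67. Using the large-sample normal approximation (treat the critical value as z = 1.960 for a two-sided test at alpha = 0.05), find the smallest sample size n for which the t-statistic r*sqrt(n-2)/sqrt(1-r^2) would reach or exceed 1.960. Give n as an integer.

7

Need r·√(n−2)/√(1−r²) ≥ 1.960
√(n−2) ≥ 1.960·√(1−0.4489) / 0.67 = 1.960·0.742361 / 0.67 = 2.1717
n−2 ≥ 4.7163  ⇒  n ≥ 6.7163
Smallest integer n = 7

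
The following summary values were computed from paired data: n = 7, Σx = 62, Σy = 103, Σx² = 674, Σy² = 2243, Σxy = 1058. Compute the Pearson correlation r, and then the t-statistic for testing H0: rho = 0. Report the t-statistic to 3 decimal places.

1.235

Numerator: nΣxy − (Σx)(Σy) = 7·1058 − (62)(103) = 1020
Denominator: √[(nΣx²−(Σx)²)(nΣy²−(Σy)²)]
  nΣx²−(Σx)² = 7·674 − 3844 = 874;  nΣy²−(Σy)² = 7·2243 − 10609 = 5092
  √(874·5092) = √4450408 = 2109.5990
r = 1020 / 2109.5990 = 0.4835
t = r·√(n−2)/√(1−r²) = 0.4835·√5 / √(1−0.233772) = 1.081139 / 0.875345 = 1.235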